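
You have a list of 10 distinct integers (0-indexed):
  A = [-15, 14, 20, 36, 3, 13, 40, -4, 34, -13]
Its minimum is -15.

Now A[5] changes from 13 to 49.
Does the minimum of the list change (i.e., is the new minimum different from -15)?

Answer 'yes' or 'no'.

Old min = -15
Change: A[5] 13 -> 49
Changed element was NOT the min; min changes only if 49 < -15.
New min = -15; changed? no

Answer: no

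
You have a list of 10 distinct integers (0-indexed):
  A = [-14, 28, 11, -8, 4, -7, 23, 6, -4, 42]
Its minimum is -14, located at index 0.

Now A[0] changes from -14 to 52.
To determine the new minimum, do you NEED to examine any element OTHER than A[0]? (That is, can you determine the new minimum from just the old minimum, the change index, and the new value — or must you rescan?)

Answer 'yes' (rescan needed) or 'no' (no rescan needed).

Answer: yes

Derivation:
Old min = -14 at index 0
Change at index 0: -14 -> 52
Index 0 WAS the min and new value 52 > old min -14. Must rescan other elements to find the new min.
Needs rescan: yes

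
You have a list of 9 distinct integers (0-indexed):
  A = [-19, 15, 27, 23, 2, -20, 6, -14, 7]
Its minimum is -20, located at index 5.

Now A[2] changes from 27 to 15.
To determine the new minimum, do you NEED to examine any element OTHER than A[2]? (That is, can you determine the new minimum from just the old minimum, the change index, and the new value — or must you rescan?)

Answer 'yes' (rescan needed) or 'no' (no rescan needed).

Answer: no

Derivation:
Old min = -20 at index 5
Change at index 2: 27 -> 15
Index 2 was NOT the min. New min = min(-20, 15). No rescan of other elements needed.
Needs rescan: no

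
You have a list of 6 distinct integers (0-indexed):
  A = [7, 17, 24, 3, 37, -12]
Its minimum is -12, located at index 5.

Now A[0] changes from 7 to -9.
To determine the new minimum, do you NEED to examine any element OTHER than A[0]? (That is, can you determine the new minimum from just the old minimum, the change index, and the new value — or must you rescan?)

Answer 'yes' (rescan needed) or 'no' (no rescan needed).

Answer: no

Derivation:
Old min = -12 at index 5
Change at index 0: 7 -> -9
Index 0 was NOT the min. New min = min(-12, -9). No rescan of other elements needed.
Needs rescan: no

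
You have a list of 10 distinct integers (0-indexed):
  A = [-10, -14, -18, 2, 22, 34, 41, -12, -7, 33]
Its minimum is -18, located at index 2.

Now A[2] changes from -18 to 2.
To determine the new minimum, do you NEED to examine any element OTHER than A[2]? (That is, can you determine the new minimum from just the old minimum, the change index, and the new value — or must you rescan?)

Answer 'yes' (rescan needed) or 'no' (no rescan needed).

Old min = -18 at index 2
Change at index 2: -18 -> 2
Index 2 WAS the min and new value 2 > old min -18. Must rescan other elements to find the new min.
Needs rescan: yes

Answer: yes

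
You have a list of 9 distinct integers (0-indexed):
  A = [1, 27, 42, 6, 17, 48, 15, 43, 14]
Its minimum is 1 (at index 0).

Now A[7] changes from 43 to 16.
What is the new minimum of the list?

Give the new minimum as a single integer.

Answer: 1

Derivation:
Old min = 1 (at index 0)
Change: A[7] 43 -> 16
Changed element was NOT the old min.
  New min = min(old_min, new_val) = min(1, 16) = 1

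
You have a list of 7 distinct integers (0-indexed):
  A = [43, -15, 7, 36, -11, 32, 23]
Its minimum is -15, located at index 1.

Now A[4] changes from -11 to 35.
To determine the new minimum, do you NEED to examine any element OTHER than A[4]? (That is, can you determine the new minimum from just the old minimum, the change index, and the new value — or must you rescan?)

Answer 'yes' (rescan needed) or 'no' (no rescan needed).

Old min = -15 at index 1
Change at index 4: -11 -> 35
Index 4 was NOT the min. New min = min(-15, 35). No rescan of other elements needed.
Needs rescan: no

Answer: no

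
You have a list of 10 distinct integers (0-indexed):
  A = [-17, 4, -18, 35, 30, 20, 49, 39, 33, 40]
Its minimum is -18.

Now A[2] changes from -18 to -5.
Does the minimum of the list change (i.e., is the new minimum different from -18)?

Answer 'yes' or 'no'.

Old min = -18
Change: A[2] -18 -> -5
Changed element was the min; new min must be rechecked.
New min = -17; changed? yes

Answer: yes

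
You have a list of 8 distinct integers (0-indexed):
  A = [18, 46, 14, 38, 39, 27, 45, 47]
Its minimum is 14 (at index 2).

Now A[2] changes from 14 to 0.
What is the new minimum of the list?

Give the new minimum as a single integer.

Old min = 14 (at index 2)
Change: A[2] 14 -> 0
Changed element WAS the min. Need to check: is 0 still <= all others?
  Min of remaining elements: 18
  New min = min(0, 18) = 0

Answer: 0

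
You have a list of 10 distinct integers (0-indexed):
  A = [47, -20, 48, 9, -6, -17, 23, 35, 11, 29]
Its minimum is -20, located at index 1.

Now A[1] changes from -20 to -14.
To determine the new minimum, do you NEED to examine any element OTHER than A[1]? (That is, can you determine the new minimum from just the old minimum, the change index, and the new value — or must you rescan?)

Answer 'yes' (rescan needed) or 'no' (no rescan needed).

Answer: yes

Derivation:
Old min = -20 at index 1
Change at index 1: -20 -> -14
Index 1 WAS the min and new value -14 > old min -20. Must rescan other elements to find the new min.
Needs rescan: yes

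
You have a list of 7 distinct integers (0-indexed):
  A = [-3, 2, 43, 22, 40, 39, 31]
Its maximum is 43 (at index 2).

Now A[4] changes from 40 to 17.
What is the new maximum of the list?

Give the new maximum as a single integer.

Old max = 43 (at index 2)
Change: A[4] 40 -> 17
Changed element was NOT the old max.
  New max = max(old_max, new_val) = max(43, 17) = 43

Answer: 43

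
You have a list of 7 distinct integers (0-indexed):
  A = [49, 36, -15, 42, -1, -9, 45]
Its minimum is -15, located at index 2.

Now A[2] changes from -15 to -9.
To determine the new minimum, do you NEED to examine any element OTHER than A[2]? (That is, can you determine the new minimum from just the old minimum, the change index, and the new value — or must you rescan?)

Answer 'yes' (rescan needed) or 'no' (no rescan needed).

Old min = -15 at index 2
Change at index 2: -15 -> -9
Index 2 WAS the min and new value -9 > old min -15. Must rescan other elements to find the new min.
Needs rescan: yes

Answer: yes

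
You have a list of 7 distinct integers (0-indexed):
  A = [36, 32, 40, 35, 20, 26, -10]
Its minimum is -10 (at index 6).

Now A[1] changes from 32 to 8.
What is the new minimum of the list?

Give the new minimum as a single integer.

Old min = -10 (at index 6)
Change: A[1] 32 -> 8
Changed element was NOT the old min.
  New min = min(old_min, new_val) = min(-10, 8) = -10

Answer: -10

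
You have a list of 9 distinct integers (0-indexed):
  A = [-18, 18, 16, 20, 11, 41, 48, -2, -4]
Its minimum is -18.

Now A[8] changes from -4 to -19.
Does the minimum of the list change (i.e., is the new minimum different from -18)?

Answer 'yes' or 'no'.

Old min = -18
Change: A[8] -4 -> -19
Changed element was NOT the min; min changes only if -19 < -18.
New min = -19; changed? yes

Answer: yes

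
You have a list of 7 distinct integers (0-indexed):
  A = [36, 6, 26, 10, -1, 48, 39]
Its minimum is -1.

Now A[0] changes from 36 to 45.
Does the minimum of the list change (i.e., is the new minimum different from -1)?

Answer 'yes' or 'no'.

Old min = -1
Change: A[0] 36 -> 45
Changed element was NOT the min; min changes only if 45 < -1.
New min = -1; changed? no

Answer: no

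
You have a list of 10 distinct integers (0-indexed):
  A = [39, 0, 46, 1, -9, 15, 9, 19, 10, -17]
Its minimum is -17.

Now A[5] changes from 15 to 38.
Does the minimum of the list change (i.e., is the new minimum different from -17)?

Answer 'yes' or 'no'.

Answer: no

Derivation:
Old min = -17
Change: A[5] 15 -> 38
Changed element was NOT the min; min changes only if 38 < -17.
New min = -17; changed? no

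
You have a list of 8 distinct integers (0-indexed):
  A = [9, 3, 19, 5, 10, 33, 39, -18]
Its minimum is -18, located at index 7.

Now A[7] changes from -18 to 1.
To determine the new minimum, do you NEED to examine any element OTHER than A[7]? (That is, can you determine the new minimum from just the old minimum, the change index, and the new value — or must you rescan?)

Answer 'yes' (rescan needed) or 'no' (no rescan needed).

Answer: yes

Derivation:
Old min = -18 at index 7
Change at index 7: -18 -> 1
Index 7 WAS the min and new value 1 > old min -18. Must rescan other elements to find the new min.
Needs rescan: yes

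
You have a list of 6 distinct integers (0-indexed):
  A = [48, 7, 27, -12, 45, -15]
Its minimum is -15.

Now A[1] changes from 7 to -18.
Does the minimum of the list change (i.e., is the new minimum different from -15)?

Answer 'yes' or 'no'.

Answer: yes

Derivation:
Old min = -15
Change: A[1] 7 -> -18
Changed element was NOT the min; min changes only if -18 < -15.
New min = -18; changed? yes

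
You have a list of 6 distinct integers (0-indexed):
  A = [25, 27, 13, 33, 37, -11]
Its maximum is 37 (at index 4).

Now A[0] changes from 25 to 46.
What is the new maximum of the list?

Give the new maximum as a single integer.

Answer: 46

Derivation:
Old max = 37 (at index 4)
Change: A[0] 25 -> 46
Changed element was NOT the old max.
  New max = max(old_max, new_val) = max(37, 46) = 46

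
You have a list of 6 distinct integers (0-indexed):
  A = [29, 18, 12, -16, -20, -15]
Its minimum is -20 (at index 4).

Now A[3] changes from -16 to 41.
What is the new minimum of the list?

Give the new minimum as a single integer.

Old min = -20 (at index 4)
Change: A[3] -16 -> 41
Changed element was NOT the old min.
  New min = min(old_min, new_val) = min(-20, 41) = -20

Answer: -20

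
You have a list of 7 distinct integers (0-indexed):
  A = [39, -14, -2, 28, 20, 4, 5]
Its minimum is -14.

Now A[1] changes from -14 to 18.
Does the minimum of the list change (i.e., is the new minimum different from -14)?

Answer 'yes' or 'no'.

Answer: yes

Derivation:
Old min = -14
Change: A[1] -14 -> 18
Changed element was the min; new min must be rechecked.
New min = -2; changed? yes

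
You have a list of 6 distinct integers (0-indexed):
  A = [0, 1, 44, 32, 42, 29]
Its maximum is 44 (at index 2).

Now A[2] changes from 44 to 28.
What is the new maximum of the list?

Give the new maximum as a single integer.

Old max = 44 (at index 2)
Change: A[2] 44 -> 28
Changed element WAS the max -> may need rescan.
  Max of remaining elements: 42
  New max = max(28, 42) = 42

Answer: 42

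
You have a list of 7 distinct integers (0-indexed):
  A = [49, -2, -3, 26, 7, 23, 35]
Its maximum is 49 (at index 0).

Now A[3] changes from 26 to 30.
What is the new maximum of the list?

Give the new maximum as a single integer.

Answer: 49

Derivation:
Old max = 49 (at index 0)
Change: A[3] 26 -> 30
Changed element was NOT the old max.
  New max = max(old_max, new_val) = max(49, 30) = 49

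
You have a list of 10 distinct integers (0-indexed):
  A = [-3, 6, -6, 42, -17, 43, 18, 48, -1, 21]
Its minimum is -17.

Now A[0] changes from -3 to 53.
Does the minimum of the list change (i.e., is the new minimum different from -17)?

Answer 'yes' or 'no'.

Answer: no

Derivation:
Old min = -17
Change: A[0] -3 -> 53
Changed element was NOT the min; min changes only if 53 < -17.
New min = -17; changed? no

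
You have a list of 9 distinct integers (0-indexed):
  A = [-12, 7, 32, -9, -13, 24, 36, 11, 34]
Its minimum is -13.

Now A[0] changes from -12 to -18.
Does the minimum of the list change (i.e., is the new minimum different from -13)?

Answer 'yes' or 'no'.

Answer: yes

Derivation:
Old min = -13
Change: A[0] -12 -> -18
Changed element was NOT the min; min changes only if -18 < -13.
New min = -18; changed? yes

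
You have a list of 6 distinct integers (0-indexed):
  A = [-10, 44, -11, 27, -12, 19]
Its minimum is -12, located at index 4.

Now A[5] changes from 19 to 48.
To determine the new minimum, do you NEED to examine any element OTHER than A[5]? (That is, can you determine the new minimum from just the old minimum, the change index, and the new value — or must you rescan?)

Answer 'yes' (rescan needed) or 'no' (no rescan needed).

Old min = -12 at index 4
Change at index 5: 19 -> 48
Index 5 was NOT the min. New min = min(-12, 48). No rescan of other elements needed.
Needs rescan: no

Answer: no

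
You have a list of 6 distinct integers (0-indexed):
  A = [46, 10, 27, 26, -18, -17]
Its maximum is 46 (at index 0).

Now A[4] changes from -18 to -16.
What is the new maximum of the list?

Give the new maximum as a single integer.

Old max = 46 (at index 0)
Change: A[4] -18 -> -16
Changed element was NOT the old max.
  New max = max(old_max, new_val) = max(46, -16) = 46

Answer: 46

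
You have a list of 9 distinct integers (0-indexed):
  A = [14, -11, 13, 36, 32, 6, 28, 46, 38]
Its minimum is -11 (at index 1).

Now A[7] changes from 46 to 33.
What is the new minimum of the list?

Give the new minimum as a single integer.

Old min = -11 (at index 1)
Change: A[7] 46 -> 33
Changed element was NOT the old min.
  New min = min(old_min, new_val) = min(-11, 33) = -11

Answer: -11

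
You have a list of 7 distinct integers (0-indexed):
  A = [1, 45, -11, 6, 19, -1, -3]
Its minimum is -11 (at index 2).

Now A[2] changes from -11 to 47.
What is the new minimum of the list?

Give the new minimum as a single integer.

Answer: -3

Derivation:
Old min = -11 (at index 2)
Change: A[2] -11 -> 47
Changed element WAS the min. Need to check: is 47 still <= all others?
  Min of remaining elements: -3
  New min = min(47, -3) = -3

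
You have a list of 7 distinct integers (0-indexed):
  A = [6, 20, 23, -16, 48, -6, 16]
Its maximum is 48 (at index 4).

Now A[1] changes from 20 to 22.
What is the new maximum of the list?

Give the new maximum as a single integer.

Old max = 48 (at index 4)
Change: A[1] 20 -> 22
Changed element was NOT the old max.
  New max = max(old_max, new_val) = max(48, 22) = 48

Answer: 48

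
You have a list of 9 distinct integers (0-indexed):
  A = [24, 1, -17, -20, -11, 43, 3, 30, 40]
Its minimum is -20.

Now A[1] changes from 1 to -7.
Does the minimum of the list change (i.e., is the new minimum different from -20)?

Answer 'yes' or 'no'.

Old min = -20
Change: A[1] 1 -> -7
Changed element was NOT the min; min changes only if -7 < -20.
New min = -20; changed? no

Answer: no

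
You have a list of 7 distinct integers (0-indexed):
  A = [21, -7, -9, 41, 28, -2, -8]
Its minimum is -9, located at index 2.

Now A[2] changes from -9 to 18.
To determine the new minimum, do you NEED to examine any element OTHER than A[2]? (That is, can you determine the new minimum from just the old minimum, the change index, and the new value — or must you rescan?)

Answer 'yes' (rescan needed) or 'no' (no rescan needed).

Old min = -9 at index 2
Change at index 2: -9 -> 18
Index 2 WAS the min and new value 18 > old min -9. Must rescan other elements to find the new min.
Needs rescan: yes

Answer: yes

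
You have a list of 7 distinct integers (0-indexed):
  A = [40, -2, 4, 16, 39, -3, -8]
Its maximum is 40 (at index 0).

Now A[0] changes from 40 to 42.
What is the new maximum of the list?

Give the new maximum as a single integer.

Answer: 42

Derivation:
Old max = 40 (at index 0)
Change: A[0] 40 -> 42
Changed element WAS the max -> may need rescan.
  Max of remaining elements: 39
  New max = max(42, 39) = 42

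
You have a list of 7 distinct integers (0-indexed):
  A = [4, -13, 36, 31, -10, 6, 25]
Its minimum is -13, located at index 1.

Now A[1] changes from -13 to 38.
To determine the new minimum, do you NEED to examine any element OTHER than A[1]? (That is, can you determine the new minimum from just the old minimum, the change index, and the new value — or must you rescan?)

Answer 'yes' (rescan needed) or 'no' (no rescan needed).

Old min = -13 at index 1
Change at index 1: -13 -> 38
Index 1 WAS the min and new value 38 > old min -13. Must rescan other elements to find the new min.
Needs rescan: yes

Answer: yes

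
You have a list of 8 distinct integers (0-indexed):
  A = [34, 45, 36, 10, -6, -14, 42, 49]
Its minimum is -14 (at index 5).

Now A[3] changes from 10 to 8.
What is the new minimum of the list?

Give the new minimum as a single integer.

Answer: -14

Derivation:
Old min = -14 (at index 5)
Change: A[3] 10 -> 8
Changed element was NOT the old min.
  New min = min(old_min, new_val) = min(-14, 8) = -14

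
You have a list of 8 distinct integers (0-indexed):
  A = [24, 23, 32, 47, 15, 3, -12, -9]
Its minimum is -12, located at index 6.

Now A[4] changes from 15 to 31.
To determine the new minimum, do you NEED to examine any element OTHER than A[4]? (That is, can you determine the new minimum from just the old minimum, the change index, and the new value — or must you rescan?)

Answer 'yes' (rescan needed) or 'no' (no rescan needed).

Old min = -12 at index 6
Change at index 4: 15 -> 31
Index 4 was NOT the min. New min = min(-12, 31). No rescan of other elements needed.
Needs rescan: no

Answer: no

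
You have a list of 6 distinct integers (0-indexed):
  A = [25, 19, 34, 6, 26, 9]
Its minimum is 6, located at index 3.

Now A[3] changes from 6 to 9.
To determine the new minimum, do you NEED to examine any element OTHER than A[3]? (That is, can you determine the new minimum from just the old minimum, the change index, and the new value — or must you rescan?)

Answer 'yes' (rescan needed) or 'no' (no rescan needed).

Answer: yes

Derivation:
Old min = 6 at index 3
Change at index 3: 6 -> 9
Index 3 WAS the min and new value 9 > old min 6. Must rescan other elements to find the new min.
Needs rescan: yes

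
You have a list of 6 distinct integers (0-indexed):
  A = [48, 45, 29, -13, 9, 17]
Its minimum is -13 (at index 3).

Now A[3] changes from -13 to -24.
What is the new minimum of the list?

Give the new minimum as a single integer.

Answer: -24

Derivation:
Old min = -13 (at index 3)
Change: A[3] -13 -> -24
Changed element WAS the min. Need to check: is -24 still <= all others?
  Min of remaining elements: 9
  New min = min(-24, 9) = -24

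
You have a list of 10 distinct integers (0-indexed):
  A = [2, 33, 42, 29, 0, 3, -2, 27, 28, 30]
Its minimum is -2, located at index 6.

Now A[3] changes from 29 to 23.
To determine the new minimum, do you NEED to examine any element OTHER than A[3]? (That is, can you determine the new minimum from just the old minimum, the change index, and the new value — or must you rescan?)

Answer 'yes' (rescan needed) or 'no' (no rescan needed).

Answer: no

Derivation:
Old min = -2 at index 6
Change at index 3: 29 -> 23
Index 3 was NOT the min. New min = min(-2, 23). No rescan of other elements needed.
Needs rescan: no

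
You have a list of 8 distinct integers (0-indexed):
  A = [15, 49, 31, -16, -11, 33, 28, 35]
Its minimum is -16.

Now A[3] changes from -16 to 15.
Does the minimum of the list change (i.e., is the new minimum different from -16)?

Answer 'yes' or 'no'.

Old min = -16
Change: A[3] -16 -> 15
Changed element was the min; new min must be rechecked.
New min = -11; changed? yes

Answer: yes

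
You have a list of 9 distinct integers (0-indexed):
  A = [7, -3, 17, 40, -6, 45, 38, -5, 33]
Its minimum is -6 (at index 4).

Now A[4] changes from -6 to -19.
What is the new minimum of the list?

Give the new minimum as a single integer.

Answer: -19

Derivation:
Old min = -6 (at index 4)
Change: A[4] -6 -> -19
Changed element WAS the min. Need to check: is -19 still <= all others?
  Min of remaining elements: -5
  New min = min(-19, -5) = -19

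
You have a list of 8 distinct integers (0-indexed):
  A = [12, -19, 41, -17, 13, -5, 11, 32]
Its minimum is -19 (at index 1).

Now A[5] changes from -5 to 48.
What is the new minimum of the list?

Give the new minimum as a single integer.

Old min = -19 (at index 1)
Change: A[5] -5 -> 48
Changed element was NOT the old min.
  New min = min(old_min, new_val) = min(-19, 48) = -19

Answer: -19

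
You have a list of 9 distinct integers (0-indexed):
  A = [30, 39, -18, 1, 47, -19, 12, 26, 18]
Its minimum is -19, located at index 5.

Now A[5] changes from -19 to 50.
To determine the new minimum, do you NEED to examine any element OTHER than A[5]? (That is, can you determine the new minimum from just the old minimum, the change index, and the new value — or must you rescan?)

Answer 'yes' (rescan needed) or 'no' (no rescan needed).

Answer: yes

Derivation:
Old min = -19 at index 5
Change at index 5: -19 -> 50
Index 5 WAS the min and new value 50 > old min -19. Must rescan other elements to find the new min.
Needs rescan: yes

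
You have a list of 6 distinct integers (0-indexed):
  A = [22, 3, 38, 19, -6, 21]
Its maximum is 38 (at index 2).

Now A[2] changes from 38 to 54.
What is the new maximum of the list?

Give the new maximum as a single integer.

Answer: 54

Derivation:
Old max = 38 (at index 2)
Change: A[2] 38 -> 54
Changed element WAS the max -> may need rescan.
  Max of remaining elements: 22
  New max = max(54, 22) = 54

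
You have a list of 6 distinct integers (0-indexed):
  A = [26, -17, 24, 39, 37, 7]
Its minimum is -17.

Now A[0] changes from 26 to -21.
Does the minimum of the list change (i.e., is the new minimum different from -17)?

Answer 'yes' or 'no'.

Answer: yes

Derivation:
Old min = -17
Change: A[0] 26 -> -21
Changed element was NOT the min; min changes only if -21 < -17.
New min = -21; changed? yes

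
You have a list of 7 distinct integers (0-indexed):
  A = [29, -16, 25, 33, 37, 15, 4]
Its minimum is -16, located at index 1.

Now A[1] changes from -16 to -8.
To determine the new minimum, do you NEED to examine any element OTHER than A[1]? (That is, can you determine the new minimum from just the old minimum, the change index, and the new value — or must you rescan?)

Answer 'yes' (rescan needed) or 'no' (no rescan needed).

Answer: yes

Derivation:
Old min = -16 at index 1
Change at index 1: -16 -> -8
Index 1 WAS the min and new value -8 > old min -16. Must rescan other elements to find the new min.
Needs rescan: yes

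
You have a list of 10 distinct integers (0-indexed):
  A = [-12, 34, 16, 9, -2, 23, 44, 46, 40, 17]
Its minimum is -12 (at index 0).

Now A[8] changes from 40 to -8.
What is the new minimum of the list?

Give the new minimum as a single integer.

Old min = -12 (at index 0)
Change: A[8] 40 -> -8
Changed element was NOT the old min.
  New min = min(old_min, new_val) = min(-12, -8) = -12

Answer: -12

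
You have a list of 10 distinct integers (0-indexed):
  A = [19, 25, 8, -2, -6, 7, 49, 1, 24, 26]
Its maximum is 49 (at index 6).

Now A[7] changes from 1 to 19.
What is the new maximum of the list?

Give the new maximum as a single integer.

Old max = 49 (at index 6)
Change: A[7] 1 -> 19
Changed element was NOT the old max.
  New max = max(old_max, new_val) = max(49, 19) = 49

Answer: 49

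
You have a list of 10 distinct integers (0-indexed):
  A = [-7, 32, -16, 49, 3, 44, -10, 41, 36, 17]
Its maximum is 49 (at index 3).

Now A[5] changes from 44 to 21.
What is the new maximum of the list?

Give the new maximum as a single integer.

Old max = 49 (at index 3)
Change: A[5] 44 -> 21
Changed element was NOT the old max.
  New max = max(old_max, new_val) = max(49, 21) = 49

Answer: 49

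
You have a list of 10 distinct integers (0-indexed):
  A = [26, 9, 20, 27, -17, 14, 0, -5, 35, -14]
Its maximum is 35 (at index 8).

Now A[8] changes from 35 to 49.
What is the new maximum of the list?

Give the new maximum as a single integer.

Answer: 49

Derivation:
Old max = 35 (at index 8)
Change: A[8] 35 -> 49
Changed element WAS the max -> may need rescan.
  Max of remaining elements: 27
  New max = max(49, 27) = 49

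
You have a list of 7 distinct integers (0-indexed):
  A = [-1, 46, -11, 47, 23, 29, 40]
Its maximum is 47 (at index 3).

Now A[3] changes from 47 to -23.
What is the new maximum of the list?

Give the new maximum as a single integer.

Old max = 47 (at index 3)
Change: A[3] 47 -> -23
Changed element WAS the max -> may need rescan.
  Max of remaining elements: 46
  New max = max(-23, 46) = 46

Answer: 46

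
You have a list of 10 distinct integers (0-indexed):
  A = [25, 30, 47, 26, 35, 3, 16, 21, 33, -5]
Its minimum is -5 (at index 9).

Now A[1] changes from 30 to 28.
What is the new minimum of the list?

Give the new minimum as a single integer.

Answer: -5

Derivation:
Old min = -5 (at index 9)
Change: A[1] 30 -> 28
Changed element was NOT the old min.
  New min = min(old_min, new_val) = min(-5, 28) = -5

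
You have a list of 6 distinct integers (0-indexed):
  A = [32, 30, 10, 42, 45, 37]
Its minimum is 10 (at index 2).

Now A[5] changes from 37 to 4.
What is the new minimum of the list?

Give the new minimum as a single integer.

Old min = 10 (at index 2)
Change: A[5] 37 -> 4
Changed element was NOT the old min.
  New min = min(old_min, new_val) = min(10, 4) = 4

Answer: 4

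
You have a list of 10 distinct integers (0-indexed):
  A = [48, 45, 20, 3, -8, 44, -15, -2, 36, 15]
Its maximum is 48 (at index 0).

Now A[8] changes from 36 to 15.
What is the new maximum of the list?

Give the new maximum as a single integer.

Old max = 48 (at index 0)
Change: A[8] 36 -> 15
Changed element was NOT the old max.
  New max = max(old_max, new_val) = max(48, 15) = 48

Answer: 48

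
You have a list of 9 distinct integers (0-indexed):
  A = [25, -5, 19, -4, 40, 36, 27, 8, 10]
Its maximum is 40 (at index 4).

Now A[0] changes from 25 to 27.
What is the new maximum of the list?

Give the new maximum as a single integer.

Old max = 40 (at index 4)
Change: A[0] 25 -> 27
Changed element was NOT the old max.
  New max = max(old_max, new_val) = max(40, 27) = 40

Answer: 40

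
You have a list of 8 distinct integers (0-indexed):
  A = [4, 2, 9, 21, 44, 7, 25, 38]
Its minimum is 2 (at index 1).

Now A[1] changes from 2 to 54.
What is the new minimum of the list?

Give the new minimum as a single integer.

Answer: 4

Derivation:
Old min = 2 (at index 1)
Change: A[1] 2 -> 54
Changed element WAS the min. Need to check: is 54 still <= all others?
  Min of remaining elements: 4
  New min = min(54, 4) = 4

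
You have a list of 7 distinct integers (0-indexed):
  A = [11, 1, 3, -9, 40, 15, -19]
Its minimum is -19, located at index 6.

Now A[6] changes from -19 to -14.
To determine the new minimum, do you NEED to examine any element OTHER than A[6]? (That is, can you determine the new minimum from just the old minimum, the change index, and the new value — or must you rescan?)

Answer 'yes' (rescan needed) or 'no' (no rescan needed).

Answer: yes

Derivation:
Old min = -19 at index 6
Change at index 6: -19 -> -14
Index 6 WAS the min and new value -14 > old min -19. Must rescan other elements to find the new min.
Needs rescan: yes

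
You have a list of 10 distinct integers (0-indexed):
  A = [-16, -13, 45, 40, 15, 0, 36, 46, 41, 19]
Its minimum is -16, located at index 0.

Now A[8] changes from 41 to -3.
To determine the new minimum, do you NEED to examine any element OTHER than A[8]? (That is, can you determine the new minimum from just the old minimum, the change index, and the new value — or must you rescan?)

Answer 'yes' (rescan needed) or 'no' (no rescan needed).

Answer: no

Derivation:
Old min = -16 at index 0
Change at index 8: 41 -> -3
Index 8 was NOT the min. New min = min(-16, -3). No rescan of other elements needed.
Needs rescan: no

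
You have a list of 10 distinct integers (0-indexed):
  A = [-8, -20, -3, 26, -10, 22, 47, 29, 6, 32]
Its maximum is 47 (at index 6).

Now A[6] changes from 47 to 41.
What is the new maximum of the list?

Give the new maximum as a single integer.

Old max = 47 (at index 6)
Change: A[6] 47 -> 41
Changed element WAS the max -> may need rescan.
  Max of remaining elements: 32
  New max = max(41, 32) = 41

Answer: 41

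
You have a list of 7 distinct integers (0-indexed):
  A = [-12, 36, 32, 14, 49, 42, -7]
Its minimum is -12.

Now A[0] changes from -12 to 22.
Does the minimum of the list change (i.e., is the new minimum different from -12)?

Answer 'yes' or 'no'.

Old min = -12
Change: A[0] -12 -> 22
Changed element was the min; new min must be rechecked.
New min = -7; changed? yes

Answer: yes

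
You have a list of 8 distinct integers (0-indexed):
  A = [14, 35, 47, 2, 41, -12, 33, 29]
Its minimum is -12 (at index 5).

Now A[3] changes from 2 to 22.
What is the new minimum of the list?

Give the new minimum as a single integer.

Answer: -12

Derivation:
Old min = -12 (at index 5)
Change: A[3] 2 -> 22
Changed element was NOT the old min.
  New min = min(old_min, new_val) = min(-12, 22) = -12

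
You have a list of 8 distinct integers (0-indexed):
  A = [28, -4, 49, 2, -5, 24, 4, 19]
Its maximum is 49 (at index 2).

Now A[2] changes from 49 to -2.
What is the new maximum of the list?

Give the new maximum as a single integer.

Old max = 49 (at index 2)
Change: A[2] 49 -> -2
Changed element WAS the max -> may need rescan.
  Max of remaining elements: 28
  New max = max(-2, 28) = 28

Answer: 28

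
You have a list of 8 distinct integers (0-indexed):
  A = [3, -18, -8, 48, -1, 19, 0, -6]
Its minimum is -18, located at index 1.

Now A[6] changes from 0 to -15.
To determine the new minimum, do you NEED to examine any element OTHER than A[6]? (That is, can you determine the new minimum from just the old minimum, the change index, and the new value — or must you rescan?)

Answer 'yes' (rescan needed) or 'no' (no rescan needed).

Old min = -18 at index 1
Change at index 6: 0 -> -15
Index 6 was NOT the min. New min = min(-18, -15). No rescan of other elements needed.
Needs rescan: no

Answer: no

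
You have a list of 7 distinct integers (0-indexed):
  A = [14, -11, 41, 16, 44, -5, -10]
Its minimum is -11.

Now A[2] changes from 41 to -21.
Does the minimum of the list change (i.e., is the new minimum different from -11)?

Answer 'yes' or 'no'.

Old min = -11
Change: A[2] 41 -> -21
Changed element was NOT the min; min changes only if -21 < -11.
New min = -21; changed? yes

Answer: yes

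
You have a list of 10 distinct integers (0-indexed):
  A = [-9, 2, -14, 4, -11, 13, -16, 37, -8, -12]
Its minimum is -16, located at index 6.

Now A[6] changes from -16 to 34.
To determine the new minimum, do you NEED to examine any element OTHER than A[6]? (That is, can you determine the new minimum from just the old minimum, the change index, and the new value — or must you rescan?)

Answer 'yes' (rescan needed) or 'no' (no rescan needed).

Answer: yes

Derivation:
Old min = -16 at index 6
Change at index 6: -16 -> 34
Index 6 WAS the min and new value 34 > old min -16. Must rescan other elements to find the new min.
Needs rescan: yes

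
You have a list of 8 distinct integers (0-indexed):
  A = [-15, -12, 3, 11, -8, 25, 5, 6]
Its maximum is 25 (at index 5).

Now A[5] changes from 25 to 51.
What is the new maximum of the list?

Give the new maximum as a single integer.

Old max = 25 (at index 5)
Change: A[5] 25 -> 51
Changed element WAS the max -> may need rescan.
  Max of remaining elements: 11
  New max = max(51, 11) = 51

Answer: 51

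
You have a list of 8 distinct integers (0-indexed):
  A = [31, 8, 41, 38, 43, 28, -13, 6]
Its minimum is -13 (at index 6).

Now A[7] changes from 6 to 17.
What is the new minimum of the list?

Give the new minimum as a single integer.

Answer: -13

Derivation:
Old min = -13 (at index 6)
Change: A[7] 6 -> 17
Changed element was NOT the old min.
  New min = min(old_min, new_val) = min(-13, 17) = -13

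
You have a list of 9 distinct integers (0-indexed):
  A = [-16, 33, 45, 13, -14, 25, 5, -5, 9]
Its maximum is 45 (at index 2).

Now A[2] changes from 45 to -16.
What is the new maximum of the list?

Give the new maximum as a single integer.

Old max = 45 (at index 2)
Change: A[2] 45 -> -16
Changed element WAS the max -> may need rescan.
  Max of remaining elements: 33
  New max = max(-16, 33) = 33

Answer: 33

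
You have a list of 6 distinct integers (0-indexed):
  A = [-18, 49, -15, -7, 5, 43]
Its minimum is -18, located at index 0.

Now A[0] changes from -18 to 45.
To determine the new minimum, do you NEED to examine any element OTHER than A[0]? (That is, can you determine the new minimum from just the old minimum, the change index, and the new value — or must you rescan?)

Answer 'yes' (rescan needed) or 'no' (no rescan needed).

Old min = -18 at index 0
Change at index 0: -18 -> 45
Index 0 WAS the min and new value 45 > old min -18. Must rescan other elements to find the new min.
Needs rescan: yes

Answer: yes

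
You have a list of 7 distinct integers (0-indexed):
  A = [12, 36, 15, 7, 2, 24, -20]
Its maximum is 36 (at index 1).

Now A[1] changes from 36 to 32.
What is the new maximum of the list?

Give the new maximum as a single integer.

Answer: 32

Derivation:
Old max = 36 (at index 1)
Change: A[1] 36 -> 32
Changed element WAS the max -> may need rescan.
  Max of remaining elements: 24
  New max = max(32, 24) = 32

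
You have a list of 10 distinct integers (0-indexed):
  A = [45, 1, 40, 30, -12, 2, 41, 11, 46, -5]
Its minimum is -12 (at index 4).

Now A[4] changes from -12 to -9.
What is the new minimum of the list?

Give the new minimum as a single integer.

Old min = -12 (at index 4)
Change: A[4] -12 -> -9
Changed element WAS the min. Need to check: is -9 still <= all others?
  Min of remaining elements: -5
  New min = min(-9, -5) = -9

Answer: -9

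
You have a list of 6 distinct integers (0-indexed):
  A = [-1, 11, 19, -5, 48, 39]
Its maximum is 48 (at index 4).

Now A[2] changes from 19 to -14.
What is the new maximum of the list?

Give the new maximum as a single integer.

Old max = 48 (at index 4)
Change: A[2] 19 -> -14
Changed element was NOT the old max.
  New max = max(old_max, new_val) = max(48, -14) = 48

Answer: 48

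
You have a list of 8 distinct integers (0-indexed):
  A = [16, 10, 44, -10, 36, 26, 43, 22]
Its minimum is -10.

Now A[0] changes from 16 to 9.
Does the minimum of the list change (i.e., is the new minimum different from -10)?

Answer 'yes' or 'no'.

Old min = -10
Change: A[0] 16 -> 9
Changed element was NOT the min; min changes only if 9 < -10.
New min = -10; changed? no

Answer: no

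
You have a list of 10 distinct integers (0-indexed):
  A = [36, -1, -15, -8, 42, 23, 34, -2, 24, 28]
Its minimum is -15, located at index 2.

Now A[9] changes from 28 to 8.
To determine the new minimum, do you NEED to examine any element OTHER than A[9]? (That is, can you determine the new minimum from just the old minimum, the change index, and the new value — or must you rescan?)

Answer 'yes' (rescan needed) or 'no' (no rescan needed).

Old min = -15 at index 2
Change at index 9: 28 -> 8
Index 9 was NOT the min. New min = min(-15, 8). No rescan of other elements needed.
Needs rescan: no

Answer: no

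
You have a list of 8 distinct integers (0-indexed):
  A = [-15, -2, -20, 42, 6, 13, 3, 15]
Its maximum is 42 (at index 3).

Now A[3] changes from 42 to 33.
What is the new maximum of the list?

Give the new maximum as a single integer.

Old max = 42 (at index 3)
Change: A[3] 42 -> 33
Changed element WAS the max -> may need rescan.
  Max of remaining elements: 15
  New max = max(33, 15) = 33

Answer: 33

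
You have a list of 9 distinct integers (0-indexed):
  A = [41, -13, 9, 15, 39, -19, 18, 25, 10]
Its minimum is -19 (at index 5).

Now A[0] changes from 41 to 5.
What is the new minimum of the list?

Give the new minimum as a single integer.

Answer: -19

Derivation:
Old min = -19 (at index 5)
Change: A[0] 41 -> 5
Changed element was NOT the old min.
  New min = min(old_min, new_val) = min(-19, 5) = -19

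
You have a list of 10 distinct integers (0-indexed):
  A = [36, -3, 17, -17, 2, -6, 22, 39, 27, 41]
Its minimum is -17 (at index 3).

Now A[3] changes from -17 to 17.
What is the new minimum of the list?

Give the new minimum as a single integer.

Old min = -17 (at index 3)
Change: A[3] -17 -> 17
Changed element WAS the min. Need to check: is 17 still <= all others?
  Min of remaining elements: -6
  New min = min(17, -6) = -6

Answer: -6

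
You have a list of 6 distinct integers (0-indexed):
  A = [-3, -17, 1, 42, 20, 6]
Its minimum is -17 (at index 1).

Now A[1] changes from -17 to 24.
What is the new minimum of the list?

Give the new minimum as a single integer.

Answer: -3

Derivation:
Old min = -17 (at index 1)
Change: A[1] -17 -> 24
Changed element WAS the min. Need to check: is 24 still <= all others?
  Min of remaining elements: -3
  New min = min(24, -3) = -3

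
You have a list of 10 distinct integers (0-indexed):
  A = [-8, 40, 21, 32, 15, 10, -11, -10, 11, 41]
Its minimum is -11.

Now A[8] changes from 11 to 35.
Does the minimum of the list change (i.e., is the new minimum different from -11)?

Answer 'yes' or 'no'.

Answer: no

Derivation:
Old min = -11
Change: A[8] 11 -> 35
Changed element was NOT the min; min changes only if 35 < -11.
New min = -11; changed? no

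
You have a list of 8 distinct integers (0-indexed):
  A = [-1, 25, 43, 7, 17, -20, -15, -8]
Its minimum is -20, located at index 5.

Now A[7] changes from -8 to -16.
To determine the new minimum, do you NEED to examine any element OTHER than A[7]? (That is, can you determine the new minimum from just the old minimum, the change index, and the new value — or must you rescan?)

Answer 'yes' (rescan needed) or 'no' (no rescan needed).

Answer: no

Derivation:
Old min = -20 at index 5
Change at index 7: -8 -> -16
Index 7 was NOT the min. New min = min(-20, -16). No rescan of other elements needed.
Needs rescan: no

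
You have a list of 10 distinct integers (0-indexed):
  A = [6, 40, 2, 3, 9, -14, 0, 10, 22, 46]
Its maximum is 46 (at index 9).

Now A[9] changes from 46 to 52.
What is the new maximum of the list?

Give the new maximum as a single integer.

Answer: 52

Derivation:
Old max = 46 (at index 9)
Change: A[9] 46 -> 52
Changed element WAS the max -> may need rescan.
  Max of remaining elements: 40
  New max = max(52, 40) = 52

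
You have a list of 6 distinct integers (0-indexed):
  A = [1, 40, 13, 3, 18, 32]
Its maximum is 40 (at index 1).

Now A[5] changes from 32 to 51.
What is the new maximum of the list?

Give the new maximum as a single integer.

Answer: 51

Derivation:
Old max = 40 (at index 1)
Change: A[5] 32 -> 51
Changed element was NOT the old max.
  New max = max(old_max, new_val) = max(40, 51) = 51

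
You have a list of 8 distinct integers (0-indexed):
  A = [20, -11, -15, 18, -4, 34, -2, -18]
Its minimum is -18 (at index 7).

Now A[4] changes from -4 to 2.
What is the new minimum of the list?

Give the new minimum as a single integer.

Old min = -18 (at index 7)
Change: A[4] -4 -> 2
Changed element was NOT the old min.
  New min = min(old_min, new_val) = min(-18, 2) = -18

Answer: -18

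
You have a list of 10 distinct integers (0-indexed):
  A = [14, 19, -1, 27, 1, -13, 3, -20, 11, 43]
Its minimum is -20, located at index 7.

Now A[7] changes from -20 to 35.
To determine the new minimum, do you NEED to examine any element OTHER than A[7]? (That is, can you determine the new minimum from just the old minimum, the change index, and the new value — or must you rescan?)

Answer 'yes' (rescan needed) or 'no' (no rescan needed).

Answer: yes

Derivation:
Old min = -20 at index 7
Change at index 7: -20 -> 35
Index 7 WAS the min and new value 35 > old min -20. Must rescan other elements to find the new min.
Needs rescan: yes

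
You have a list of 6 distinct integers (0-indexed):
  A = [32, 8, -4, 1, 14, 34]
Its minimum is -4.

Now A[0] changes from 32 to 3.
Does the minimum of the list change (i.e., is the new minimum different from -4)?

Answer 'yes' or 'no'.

Answer: no

Derivation:
Old min = -4
Change: A[0] 32 -> 3
Changed element was NOT the min; min changes only if 3 < -4.
New min = -4; changed? no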